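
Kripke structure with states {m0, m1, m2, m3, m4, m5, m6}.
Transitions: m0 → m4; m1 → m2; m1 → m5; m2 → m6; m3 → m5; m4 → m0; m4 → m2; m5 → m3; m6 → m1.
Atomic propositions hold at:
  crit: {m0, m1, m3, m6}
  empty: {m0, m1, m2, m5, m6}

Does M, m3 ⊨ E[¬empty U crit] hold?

Sat(¬empty) = {m3, m4}
E[¬empty U crit]: least fixpoint, start Z0 = Sat(crit) = {m0, m1, m3, m6}, add states in Sat(¬empty) with some successor in Z. Z1 = {m0, m1, m3, m4, m6}; fixed.
Sat(E[¬empty U crit]) = {m0, m1, m3, m4, m6}
m3 ∈ Sat(E[¬empty U crit]) = {m0, m1, m3, m4, m6}, so the formula holds at m3.

Yes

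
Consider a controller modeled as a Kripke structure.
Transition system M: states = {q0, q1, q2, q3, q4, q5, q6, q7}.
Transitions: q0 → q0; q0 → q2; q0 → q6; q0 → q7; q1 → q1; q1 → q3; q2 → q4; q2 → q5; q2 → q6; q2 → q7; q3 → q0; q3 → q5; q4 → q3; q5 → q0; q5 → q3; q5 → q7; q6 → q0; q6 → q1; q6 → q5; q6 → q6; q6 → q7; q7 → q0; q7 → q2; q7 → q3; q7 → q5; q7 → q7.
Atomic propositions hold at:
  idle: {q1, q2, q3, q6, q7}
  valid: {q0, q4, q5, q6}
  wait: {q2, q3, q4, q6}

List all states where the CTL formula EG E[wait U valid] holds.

E[wait U valid]: least fixpoint, start Z0 = Sat(valid) = {q0, q4, q5, q6}, add states in Sat(wait) with some successor in Z. Z1 = {q0, q2, q3, q4, q5, q6}; fixed.
Sat(E[wait U valid]) = {q0, q2, q3, q4, q5, q6}
EG E[wait U valid]: greatest fixpoint, start Z0 = {q0, q2, q3, q4, q5, q6}, keep only states in Sat with some successor in Z. Already a fixed point.
Sat(EG E[wait U valid]) = {q0, q2, q3, q4, q5, q6}

{q0, q2, q3, q4, q5, q6}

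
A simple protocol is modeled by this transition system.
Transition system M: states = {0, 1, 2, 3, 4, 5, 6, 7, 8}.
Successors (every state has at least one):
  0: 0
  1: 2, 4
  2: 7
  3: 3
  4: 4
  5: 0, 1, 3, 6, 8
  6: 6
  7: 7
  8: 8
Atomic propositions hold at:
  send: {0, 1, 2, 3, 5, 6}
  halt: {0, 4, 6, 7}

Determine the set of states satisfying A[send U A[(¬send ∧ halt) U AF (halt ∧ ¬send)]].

{1, 2, 4, 7}

Sat(¬send) = {4, 7, 8}
Sat(¬send ∧ halt) = {4, 7}
Sat(halt ∧ ¬send) = {4, 7}
AF (halt ∧ ¬send): least fixpoint, start Z0 = {4, 7}, add states with every successor in Z. Z1 = {2, 4, 7}; Z2 = {1, 2, 4, 7}; fixed.
Sat(AF (halt ∧ ¬send)) = {1, 2, 4, 7}
A[(¬send ∧ halt) U AF (halt ∧ ¬send)]: least fixpoint, start Z0 = Sat(AF (halt ∧ ¬send)) = {1, 2, 4, 7}, add states in Sat(¬send ∧ halt) with every successor in Z. Already a fixed point.
Sat(A[(¬send ∧ halt) U AF (halt ∧ ¬send)]) = {1, 2, 4, 7}
A[send U A[(¬send ∧ halt) U AF (halt ∧ ¬send)]]: least fixpoint, start Z0 = Sat(A[(¬send ∧ halt) U AF (halt ∧ ¬send)]) = {1, 2, 4, 7}, add states in Sat(send) with every successor in Z. Already a fixed point.
Sat(A[send U A[(¬send ∧ halt) U AF (halt ∧ ¬send)]]) = {1, 2, 4, 7}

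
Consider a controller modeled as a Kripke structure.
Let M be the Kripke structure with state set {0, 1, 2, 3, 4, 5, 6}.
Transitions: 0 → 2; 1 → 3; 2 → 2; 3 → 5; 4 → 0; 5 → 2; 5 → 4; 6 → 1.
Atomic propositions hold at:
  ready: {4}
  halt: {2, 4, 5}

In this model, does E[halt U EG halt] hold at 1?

No

EG halt: greatest fixpoint, start Z0 = {2, 4, 5}, keep only states in Sat with some successor in Z. Z1 = {2, 5}; fixed.
Sat(EG halt) = {2, 5}
E[halt U EG halt]: least fixpoint, start Z0 = Sat(EG halt) = {2, 5}, add states in Sat(halt) with some successor in Z. Already a fixed point.
Sat(E[halt U EG halt]) = {2, 5}
1 ∉ Sat(E[halt U EG halt]) = {2, 5}, so the formula does not hold at 1.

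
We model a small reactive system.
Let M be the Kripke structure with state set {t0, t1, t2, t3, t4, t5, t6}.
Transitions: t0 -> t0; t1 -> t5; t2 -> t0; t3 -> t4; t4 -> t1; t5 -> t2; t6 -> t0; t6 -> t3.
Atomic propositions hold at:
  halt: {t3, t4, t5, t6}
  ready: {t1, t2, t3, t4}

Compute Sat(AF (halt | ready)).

Sat(halt | ready) = {t1, t2, t3, t4, t5, t6}
AF (halt | ready): least fixpoint, start Z0 = {t1, t2, t3, t4, t5, t6}, add states with every successor in Z. Already a fixed point.
Sat(AF (halt | ready)) = {t1, t2, t3, t4, t5, t6}

{t1, t2, t3, t4, t5, t6}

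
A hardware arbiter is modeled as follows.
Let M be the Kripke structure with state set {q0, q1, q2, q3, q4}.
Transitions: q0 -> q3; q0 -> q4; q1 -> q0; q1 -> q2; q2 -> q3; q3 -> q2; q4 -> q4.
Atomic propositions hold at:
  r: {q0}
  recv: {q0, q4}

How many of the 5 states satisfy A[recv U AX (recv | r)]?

Sat(recv | r) = {q0, q4}
Sat(AX (recv | r)) = {s : every successor in {q0, q4}} = {q4}
A[recv U AX (recv | r)]: least fixpoint, start Z0 = Sat(AX (recv | r)) = {q4}, add states in Sat(recv) with every successor in Z. Already a fixed point.
Sat(A[recv U AX (recv | r)]) = {q4}
|Sat(A[recv U AX (recv | r)])| = |{q4}| = 1.

1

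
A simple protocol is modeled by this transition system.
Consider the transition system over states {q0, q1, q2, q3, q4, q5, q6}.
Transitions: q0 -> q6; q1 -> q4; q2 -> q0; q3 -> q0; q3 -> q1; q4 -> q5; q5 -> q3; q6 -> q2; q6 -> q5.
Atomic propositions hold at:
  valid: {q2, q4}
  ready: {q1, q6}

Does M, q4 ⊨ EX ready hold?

Sat(EX ready) = {s : some successor in {q1, q6}} = {q0, q3}
q4 ∉ Sat(EX ready) = {q0, q3}, so the formula does not hold at q4.

No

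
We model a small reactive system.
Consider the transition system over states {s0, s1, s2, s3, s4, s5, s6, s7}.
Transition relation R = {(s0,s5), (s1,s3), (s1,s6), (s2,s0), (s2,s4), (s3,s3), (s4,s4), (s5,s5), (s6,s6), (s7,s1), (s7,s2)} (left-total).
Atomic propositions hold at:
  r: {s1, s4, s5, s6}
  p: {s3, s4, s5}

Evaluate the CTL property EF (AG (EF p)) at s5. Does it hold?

Yes

EF p: least fixpoint, start Z0 = {s3, s4, s5}, add states with some successor in Z. Z1 = {s0, s1, s2, s3, s4, s5}; Z2 = {s0, s1, s2, s3, s4, s5, s7}; fixed.
Sat(EF p) = {s0, s1, s2, s3, s4, s5, s7}
AG (EF p): greatest fixpoint, start Z0 = {s0, s1, s2, s3, s4, s5, s7}, keep only states in Sat with every successor in Z. Z1 = {s0, s2, s3, s4, s5, s7}; Z2 = {s0, s2, s3, s4, s5}; fixed.
Sat(AG (EF p)) = {s0, s2, s3, s4, s5}
EF (AG (EF p)): least fixpoint, start Z0 = {s0, s2, s3, s4, s5}, add states with some successor in Z. Z1 = {s0, s1, s2, s3, s4, s5, s7}; fixed.
Sat(EF (AG (EF p))) = {s0, s1, s2, s3, s4, s5, s7}
s5 ∈ Sat(EF (AG (EF p))) = {s0, s1, s2, s3, s4, s5, s7}, so the formula holds at s5.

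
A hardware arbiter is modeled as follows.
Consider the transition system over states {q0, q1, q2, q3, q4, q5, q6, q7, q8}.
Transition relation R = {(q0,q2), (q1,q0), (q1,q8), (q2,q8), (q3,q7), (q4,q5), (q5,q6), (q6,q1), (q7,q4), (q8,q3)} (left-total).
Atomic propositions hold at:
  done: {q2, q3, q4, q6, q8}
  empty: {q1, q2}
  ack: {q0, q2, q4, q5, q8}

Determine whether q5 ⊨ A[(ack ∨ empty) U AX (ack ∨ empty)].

Yes

Sat(ack ∨ empty) = {q0, q1, q2, q4, q5, q8}
Sat(AX (ack ∨ empty)) = {s : every successor in {q0, q1, q2, q4, q5, q8}} = {q0, q1, q2, q4, q6, q7}
A[(ack ∨ empty) U AX (ack ∨ empty)]: least fixpoint, start Z0 = Sat(AX (ack ∨ empty)) = {q0, q1, q2, q4, q6, q7}, add states in Sat(ack ∨ empty) with every successor in Z. Z1 = {q0, q1, q2, q4, q5, q6, q7}; fixed.
Sat(A[(ack ∨ empty) U AX (ack ∨ empty)]) = {q0, q1, q2, q4, q5, q6, q7}
q5 ∈ Sat(A[(ack ∨ empty) U AX (ack ∨ empty)]) = {q0, q1, q2, q4, q5, q6, q7}, so the formula holds at q5.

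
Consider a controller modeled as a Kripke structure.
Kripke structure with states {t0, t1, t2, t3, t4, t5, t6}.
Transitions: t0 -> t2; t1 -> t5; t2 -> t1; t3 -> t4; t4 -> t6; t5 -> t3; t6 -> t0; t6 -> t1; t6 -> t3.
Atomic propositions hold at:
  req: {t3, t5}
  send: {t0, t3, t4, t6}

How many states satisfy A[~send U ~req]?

Sat(~send) = {t1, t2, t5}
Sat(~req) = {t0, t1, t2, t4, t6}
A[~send U ~req]: least fixpoint, start Z0 = Sat(~req) = {t0, t1, t2, t4, t6}, add states in Sat(~send) with every successor in Z. Already a fixed point.
Sat(A[~send U ~req]) = {t0, t1, t2, t4, t6}
|Sat(A[~send U ~req])| = |{t0, t1, t2, t4, t6}| = 5.

5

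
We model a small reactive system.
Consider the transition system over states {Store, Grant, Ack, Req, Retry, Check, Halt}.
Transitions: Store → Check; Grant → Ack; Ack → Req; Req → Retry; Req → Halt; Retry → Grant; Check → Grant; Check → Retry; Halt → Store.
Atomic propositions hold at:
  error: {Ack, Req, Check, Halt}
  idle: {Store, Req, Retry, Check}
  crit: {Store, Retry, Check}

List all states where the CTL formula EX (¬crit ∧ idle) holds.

{Ack}

Sat(¬crit) = {Grant, Ack, Req, Halt}
Sat(¬crit ∧ idle) = {Req}
Sat(EX (¬crit ∧ idle)) = {s : some successor in {Req}} = {Ack}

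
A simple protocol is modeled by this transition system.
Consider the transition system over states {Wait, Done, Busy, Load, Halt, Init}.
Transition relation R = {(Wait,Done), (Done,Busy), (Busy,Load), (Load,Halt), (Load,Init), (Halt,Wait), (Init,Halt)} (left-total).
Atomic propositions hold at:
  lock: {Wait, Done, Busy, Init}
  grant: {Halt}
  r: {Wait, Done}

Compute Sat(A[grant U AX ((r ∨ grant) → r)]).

{Wait, Done, Busy, Halt}

Sat(r ∨ grant) = {Wait, Done, Halt}
Sat((r ∨ grant) → r) = {Wait, Done, Busy, Load, Init}
Sat(AX ((r ∨ grant) → r)) = {s : every successor in {Wait, Done, Busy, Load, Init}} = {Wait, Done, Busy, Halt}
A[grant U AX ((r ∨ grant) → r)]: least fixpoint, start Z0 = Sat(AX ((r ∨ grant) → r)) = {Wait, Done, Busy, Halt}, add states in Sat(grant) with every successor in Z. Already a fixed point.
Sat(A[grant U AX ((r ∨ grant) → r)]) = {Wait, Done, Busy, Halt}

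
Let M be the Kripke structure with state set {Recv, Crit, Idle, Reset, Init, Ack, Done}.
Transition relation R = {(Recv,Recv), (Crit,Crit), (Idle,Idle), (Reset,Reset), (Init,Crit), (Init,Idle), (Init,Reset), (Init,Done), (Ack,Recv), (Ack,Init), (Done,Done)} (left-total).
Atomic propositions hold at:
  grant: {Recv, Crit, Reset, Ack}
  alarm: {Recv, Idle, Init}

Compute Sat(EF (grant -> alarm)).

{Recv, Idle, Init, Ack, Done}

Sat(grant -> alarm) = {Recv, Idle, Init, Done}
EF (grant -> alarm): least fixpoint, start Z0 = {Recv, Idle, Init, Done}, add states with some successor in Z. Z1 = {Recv, Idle, Init, Ack, Done}; fixed.
Sat(EF (grant -> alarm)) = {Recv, Idle, Init, Ack, Done}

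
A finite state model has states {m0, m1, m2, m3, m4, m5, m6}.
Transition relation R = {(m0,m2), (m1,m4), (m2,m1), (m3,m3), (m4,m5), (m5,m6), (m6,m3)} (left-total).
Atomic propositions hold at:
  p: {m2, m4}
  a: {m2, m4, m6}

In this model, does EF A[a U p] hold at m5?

No

A[a U p]: least fixpoint, start Z0 = Sat(p) = {m2, m4}, add states in Sat(a) with every successor in Z. Already a fixed point.
Sat(A[a U p]) = {m2, m4}
EF A[a U p]: least fixpoint, start Z0 = {m2, m4}, add states with some successor in Z. Z1 = {m0, m1, m2, m4}; fixed.
Sat(EF A[a U p]) = {m0, m1, m2, m4}
m5 ∉ Sat(EF A[a U p]) = {m0, m1, m2, m4}, so the formula does not hold at m5.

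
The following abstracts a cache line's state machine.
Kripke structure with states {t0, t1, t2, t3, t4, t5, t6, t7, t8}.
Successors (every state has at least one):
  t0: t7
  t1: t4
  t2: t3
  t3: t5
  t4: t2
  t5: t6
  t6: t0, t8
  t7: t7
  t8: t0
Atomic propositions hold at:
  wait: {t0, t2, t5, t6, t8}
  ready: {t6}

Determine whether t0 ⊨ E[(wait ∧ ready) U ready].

No

Sat(wait ∧ ready) = {t6}
E[(wait ∧ ready) U ready]: least fixpoint, start Z0 = Sat(ready) = {t6}, add states in Sat(wait ∧ ready) with some successor in Z. Already a fixed point.
Sat(E[(wait ∧ ready) U ready]) = {t6}
t0 ∉ Sat(E[(wait ∧ ready) U ready]) = {t6}, so the formula does not hold at t0.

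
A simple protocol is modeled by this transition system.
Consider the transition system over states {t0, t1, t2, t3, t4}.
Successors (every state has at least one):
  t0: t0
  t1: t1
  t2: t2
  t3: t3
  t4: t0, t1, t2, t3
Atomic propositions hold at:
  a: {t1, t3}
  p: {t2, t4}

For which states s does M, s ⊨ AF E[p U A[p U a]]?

A[p U a]: least fixpoint, start Z0 = Sat(a) = {t1, t3}, add states in Sat(p) with every successor in Z. Already a fixed point.
Sat(A[p U a]) = {t1, t3}
E[p U A[p U a]]: least fixpoint, start Z0 = Sat(A[p U a]) = {t1, t3}, add states in Sat(p) with some successor in Z. Z1 = {t1, t3, t4}; fixed.
Sat(E[p U A[p U a]]) = {t1, t3, t4}
AF E[p U A[p U a]]: least fixpoint, start Z0 = {t1, t3, t4}, add states with every successor in Z. Already a fixed point.
Sat(AF E[p U A[p U a]]) = {t1, t3, t4}

{t1, t3, t4}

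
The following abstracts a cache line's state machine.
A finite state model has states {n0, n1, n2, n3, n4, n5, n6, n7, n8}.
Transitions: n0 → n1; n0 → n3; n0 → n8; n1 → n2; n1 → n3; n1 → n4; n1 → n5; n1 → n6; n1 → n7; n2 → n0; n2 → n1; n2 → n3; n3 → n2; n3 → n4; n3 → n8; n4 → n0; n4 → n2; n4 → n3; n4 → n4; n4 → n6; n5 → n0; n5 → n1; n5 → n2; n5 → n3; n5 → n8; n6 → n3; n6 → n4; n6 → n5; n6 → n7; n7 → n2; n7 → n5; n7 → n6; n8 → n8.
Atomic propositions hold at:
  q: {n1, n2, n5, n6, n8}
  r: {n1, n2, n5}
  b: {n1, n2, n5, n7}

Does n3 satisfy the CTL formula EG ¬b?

Sat(¬b) = {n0, n3, n4, n6, n8}
EG ¬b: greatest fixpoint, start Z0 = {n0, n3, n4, n6, n8}, keep only states in Sat with some successor in Z. Already a fixed point.
Sat(EG ¬b) = {n0, n3, n4, n6, n8}
n3 ∈ Sat(EG ¬b) = {n0, n3, n4, n6, n8}, so the formula holds at n3.

Yes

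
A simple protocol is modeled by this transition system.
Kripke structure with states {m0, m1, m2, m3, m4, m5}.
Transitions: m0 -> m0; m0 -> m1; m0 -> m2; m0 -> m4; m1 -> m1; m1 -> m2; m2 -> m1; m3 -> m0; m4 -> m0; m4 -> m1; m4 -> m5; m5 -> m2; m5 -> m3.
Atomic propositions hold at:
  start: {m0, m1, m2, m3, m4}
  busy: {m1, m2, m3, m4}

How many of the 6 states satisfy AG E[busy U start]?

2

E[busy U start]: least fixpoint, start Z0 = Sat(start) = {m0, m1, m2, m3, m4}, add states in Sat(busy) with some successor in Z. Already a fixed point.
Sat(E[busy U start]) = {m0, m1, m2, m3, m4}
AG E[busy U start]: greatest fixpoint, start Z0 = {m0, m1, m2, m3, m4}, keep only states in Sat with every successor in Z. Z1 = {m0, m1, m2, m3}; Z2 = {m1, m2, m3}; Z3 = {m1, m2}; fixed.
Sat(AG E[busy U start]) = {m1, m2}
|Sat(AG E[busy U start])| = |{m1, m2}| = 2.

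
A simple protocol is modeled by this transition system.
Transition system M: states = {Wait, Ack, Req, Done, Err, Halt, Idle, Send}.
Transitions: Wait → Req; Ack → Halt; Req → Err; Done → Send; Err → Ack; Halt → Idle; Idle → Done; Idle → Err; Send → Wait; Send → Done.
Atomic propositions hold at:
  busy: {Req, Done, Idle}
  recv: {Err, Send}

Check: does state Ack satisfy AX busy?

Sat(AX busy) = {s : every successor in {Req, Done, Idle}} = {Wait, Halt}
Ack ∉ Sat(AX busy) = {Wait, Halt}, so the formula does not hold at Ack.

No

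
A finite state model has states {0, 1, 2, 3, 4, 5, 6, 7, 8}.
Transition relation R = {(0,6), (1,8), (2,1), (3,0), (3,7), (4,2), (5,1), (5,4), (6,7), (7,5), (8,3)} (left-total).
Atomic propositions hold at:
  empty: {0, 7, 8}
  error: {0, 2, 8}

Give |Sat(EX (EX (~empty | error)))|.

Sat(~empty) = {1, 2, 3, 4, 5, 6}
Sat(~empty | error) = {0, 1, 2, 3, 4, 5, 6, 8}
Sat(EX (~empty | error)) = {s : some successor in {0, 1, 2, 3, 4, 5, 6, 8}} = {0, 1, 2, 3, 4, 5, 7, 8}
Sat(EX (EX (~empty | error))) = {s : some successor in {0, 1, 2, 3, 4, 5, 7, 8}} = {1, 2, 3, 4, 5, 6, 7, 8}
|Sat(EX (EX (~empty | error)))| = |{1, 2, 3, 4, 5, 6, 7, 8}| = 8.

8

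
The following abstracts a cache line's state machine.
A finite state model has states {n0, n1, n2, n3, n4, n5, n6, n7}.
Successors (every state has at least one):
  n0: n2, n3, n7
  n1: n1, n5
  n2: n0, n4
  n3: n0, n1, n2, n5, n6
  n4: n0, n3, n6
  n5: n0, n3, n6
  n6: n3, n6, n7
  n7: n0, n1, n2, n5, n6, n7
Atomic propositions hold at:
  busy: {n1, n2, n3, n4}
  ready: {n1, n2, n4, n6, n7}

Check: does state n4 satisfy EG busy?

EG busy: greatest fixpoint, start Z0 = {n1, n2, n3, n4}, keep only states in Sat with some successor in Z. Already a fixed point.
Sat(EG busy) = {n1, n2, n3, n4}
n4 ∈ Sat(EG busy) = {n1, n2, n3, n4}, so the formula holds at n4.

Yes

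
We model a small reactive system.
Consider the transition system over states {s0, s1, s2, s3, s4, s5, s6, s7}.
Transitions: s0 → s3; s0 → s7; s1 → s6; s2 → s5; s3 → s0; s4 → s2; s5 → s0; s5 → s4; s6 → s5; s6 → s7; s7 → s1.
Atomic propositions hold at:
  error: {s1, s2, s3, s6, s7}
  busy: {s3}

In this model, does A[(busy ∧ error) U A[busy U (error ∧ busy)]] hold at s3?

Sat(busy ∧ error) = {s3}
Sat(error ∧ busy) = {s3}
A[busy U (error ∧ busy)]: least fixpoint, start Z0 = Sat((error ∧ busy)) = {s3}, add states in Sat(busy) with every successor in Z. Already a fixed point.
Sat(A[busy U (error ∧ busy)]) = {s3}
A[(busy ∧ error) U A[busy U (error ∧ busy)]]: least fixpoint, start Z0 = Sat(A[busy U (error ∧ busy)]) = {s3}, add states in Sat(busy ∧ error) with every successor in Z. Already a fixed point.
Sat(A[(busy ∧ error) U A[busy U (error ∧ busy)]]) = {s3}
s3 ∈ Sat(A[(busy ∧ error) U A[busy U (error ∧ busy)]]) = {s3}, so the formula holds at s3.

Yes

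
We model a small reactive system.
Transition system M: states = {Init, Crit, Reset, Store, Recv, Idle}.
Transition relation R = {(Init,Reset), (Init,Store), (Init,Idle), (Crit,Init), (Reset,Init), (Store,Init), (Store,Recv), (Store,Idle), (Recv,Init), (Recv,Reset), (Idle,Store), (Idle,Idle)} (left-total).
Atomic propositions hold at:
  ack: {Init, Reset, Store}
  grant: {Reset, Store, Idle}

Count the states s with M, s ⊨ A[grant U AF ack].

5

AF ack: least fixpoint, start Z0 = {Init, Reset, Store}, add states with every successor in Z. Z1 = {Init, Crit, Reset, Store, Recv}; fixed.
Sat(AF ack) = {Init, Crit, Reset, Store, Recv}
A[grant U AF ack]: least fixpoint, start Z0 = Sat(AF ack) = {Init, Crit, Reset, Store, Recv}, add states in Sat(grant) with every successor in Z. Already a fixed point.
Sat(A[grant U AF ack]) = {Init, Crit, Reset, Store, Recv}
|Sat(A[grant U AF ack])| = |{Init, Crit, Reset, Store, Recv}| = 5.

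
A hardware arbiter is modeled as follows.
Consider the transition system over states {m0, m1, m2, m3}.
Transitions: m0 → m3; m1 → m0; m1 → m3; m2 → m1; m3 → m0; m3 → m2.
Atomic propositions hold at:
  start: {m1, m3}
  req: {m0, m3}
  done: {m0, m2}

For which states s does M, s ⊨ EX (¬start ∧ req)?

Sat(¬start) = {m0, m2}
Sat(¬start ∧ req) = {m0}
Sat(EX (¬start ∧ req)) = {s : some successor in {m0}} = {m1, m3}

{m1, m3}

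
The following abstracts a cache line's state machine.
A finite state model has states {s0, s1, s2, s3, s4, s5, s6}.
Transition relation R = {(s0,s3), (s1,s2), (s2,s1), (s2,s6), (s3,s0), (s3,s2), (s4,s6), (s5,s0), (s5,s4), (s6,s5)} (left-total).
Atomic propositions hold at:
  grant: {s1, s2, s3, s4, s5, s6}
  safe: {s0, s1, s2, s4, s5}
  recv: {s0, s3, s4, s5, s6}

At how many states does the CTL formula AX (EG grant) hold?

5

EG grant: greatest fixpoint, start Z0 = {s1, s2, s3, s4, s5, s6}, keep only states in Sat with some successor in Z. Already a fixed point.
Sat(EG grant) = {s1, s2, s3, s4, s5, s6}
Sat(AX (EG grant)) = {s : every successor in {s1, s2, s3, s4, s5, s6}} = {s0, s1, s2, s4, s6}
|Sat(AX (EG grant))| = |{s0, s1, s2, s4, s6}| = 5.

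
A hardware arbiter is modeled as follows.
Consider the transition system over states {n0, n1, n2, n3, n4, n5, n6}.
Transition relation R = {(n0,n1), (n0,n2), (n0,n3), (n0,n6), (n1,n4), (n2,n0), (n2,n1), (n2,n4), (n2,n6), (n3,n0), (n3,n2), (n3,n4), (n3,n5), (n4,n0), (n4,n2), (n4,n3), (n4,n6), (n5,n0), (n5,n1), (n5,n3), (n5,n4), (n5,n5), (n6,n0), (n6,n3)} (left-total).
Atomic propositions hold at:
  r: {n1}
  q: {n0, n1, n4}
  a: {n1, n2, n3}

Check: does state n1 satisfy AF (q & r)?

Yes

Sat(q & r) = {n1}
AF (q & r): least fixpoint, start Z0 = {n1}, add states with every successor in Z. Already a fixed point.
Sat(AF (q & r)) = {n1}
n1 ∈ Sat(AF (q & r)) = {n1}, so the formula holds at n1.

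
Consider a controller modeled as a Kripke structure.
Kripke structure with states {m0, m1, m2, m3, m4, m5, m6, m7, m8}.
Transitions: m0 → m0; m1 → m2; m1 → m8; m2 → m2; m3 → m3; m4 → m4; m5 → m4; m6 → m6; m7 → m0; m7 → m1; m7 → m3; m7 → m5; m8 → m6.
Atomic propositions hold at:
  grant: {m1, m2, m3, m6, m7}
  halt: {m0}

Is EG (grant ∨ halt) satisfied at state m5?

Sat(grant ∨ halt) = {m0, m1, m2, m3, m6, m7}
EG (grant ∨ halt): greatest fixpoint, start Z0 = {m0, m1, m2, m3, m6, m7}, keep only states in Sat with some successor in Z. Already a fixed point.
Sat(EG (grant ∨ halt)) = {m0, m1, m2, m3, m6, m7}
m5 ∉ Sat(EG (grant ∨ halt)) = {m0, m1, m2, m3, m6, m7}, so the formula does not hold at m5.

No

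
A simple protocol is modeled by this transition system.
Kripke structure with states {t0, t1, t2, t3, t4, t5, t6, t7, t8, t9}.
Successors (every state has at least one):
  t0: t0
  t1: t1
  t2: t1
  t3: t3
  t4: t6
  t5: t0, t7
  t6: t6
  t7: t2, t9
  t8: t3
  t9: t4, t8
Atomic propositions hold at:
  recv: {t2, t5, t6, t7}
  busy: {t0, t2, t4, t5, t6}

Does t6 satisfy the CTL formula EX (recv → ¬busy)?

No

Sat(¬busy) = {t1, t3, t7, t8, t9}
Sat(recv → ¬busy) = {t0, t1, t3, t4, t7, t8, t9}
Sat(EX (recv → ¬busy)) = {s : some successor in {t0, t1, t3, t4, t7, t8, t9}} = {t0, t1, t2, t3, t5, t7, t8, t9}
t6 ∉ Sat(EX (recv → ¬busy)) = {t0, t1, t2, t3, t5, t7, t8, t9}, so the formula does not hold at t6.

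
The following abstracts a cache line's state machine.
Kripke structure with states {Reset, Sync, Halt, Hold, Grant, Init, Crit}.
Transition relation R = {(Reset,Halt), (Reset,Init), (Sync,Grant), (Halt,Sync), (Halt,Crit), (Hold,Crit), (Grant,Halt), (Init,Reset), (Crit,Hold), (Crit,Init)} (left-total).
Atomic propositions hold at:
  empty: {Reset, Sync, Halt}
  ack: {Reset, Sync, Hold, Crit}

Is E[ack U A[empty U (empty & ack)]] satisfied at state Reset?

Sat(empty & ack) = {Reset, Sync}
A[empty U (empty & ack)]: least fixpoint, start Z0 = Sat((empty & ack)) = {Reset, Sync}, add states in Sat(empty) with every successor in Z. Already a fixed point.
Sat(A[empty U (empty & ack)]) = {Reset, Sync}
E[ack U A[empty U (empty & ack)]]: least fixpoint, start Z0 = Sat(A[empty U (empty & ack)]) = {Reset, Sync}, add states in Sat(ack) with some successor in Z. Already a fixed point.
Sat(E[ack U A[empty U (empty & ack)]]) = {Reset, Sync}
Reset ∈ Sat(E[ack U A[empty U (empty & ack)]]) = {Reset, Sync}, so the formula holds at Reset.

Yes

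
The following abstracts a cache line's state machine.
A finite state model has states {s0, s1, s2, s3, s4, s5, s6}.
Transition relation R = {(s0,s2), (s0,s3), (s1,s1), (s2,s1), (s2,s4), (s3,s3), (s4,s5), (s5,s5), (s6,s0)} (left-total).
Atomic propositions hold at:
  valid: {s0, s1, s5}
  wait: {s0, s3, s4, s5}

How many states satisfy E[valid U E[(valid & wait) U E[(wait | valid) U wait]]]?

4

Sat(valid & wait) = {s0, s5}
Sat(wait | valid) = {s0, s1, s3, s4, s5}
E[(wait | valid) U wait]: least fixpoint, start Z0 = Sat(wait) = {s0, s3, s4, s5}, add states in Sat(wait | valid) with some successor in Z. Already a fixed point.
Sat(E[(wait | valid) U wait]) = {s0, s3, s4, s5}
E[(valid & wait) U E[(wait | valid) U wait]]: least fixpoint, start Z0 = Sat(E[(wait | valid) U wait]) = {s0, s3, s4, s5}, add states in Sat(valid & wait) with some successor in Z. Already a fixed point.
Sat(E[(valid & wait) U E[(wait | valid) U wait]]) = {s0, s3, s4, s5}
E[valid U E[(valid & wait) U E[(wait | valid) U wait]]]: least fixpoint, start Z0 = Sat(E[(valid & wait) U E[(wait | valid) U wait]]) = {s0, s3, s4, s5}, add states in Sat(valid) with some successor in Z. Already a fixed point.
Sat(E[valid U E[(valid & wait) U E[(wait | valid) U wait]]]) = {s0, s3, s4, s5}
|Sat(E[valid U E[(valid & wait) U E[(wait | valid) U wait]]])| = |{s0, s3, s4, s5}| = 4.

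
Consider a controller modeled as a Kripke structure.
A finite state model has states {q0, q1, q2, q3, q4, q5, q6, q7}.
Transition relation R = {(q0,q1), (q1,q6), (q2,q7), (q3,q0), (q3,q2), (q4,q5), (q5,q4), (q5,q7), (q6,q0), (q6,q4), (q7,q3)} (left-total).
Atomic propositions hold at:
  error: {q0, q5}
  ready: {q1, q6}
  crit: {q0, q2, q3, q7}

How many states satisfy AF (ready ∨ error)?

5

Sat(ready ∨ error) = {q0, q1, q5, q6}
AF (ready ∨ error): least fixpoint, start Z0 = {q0, q1, q5, q6}, add states with every successor in Z. Z1 = {q0, q1, q4, q5, q6}; fixed.
Sat(AF (ready ∨ error)) = {q0, q1, q4, q5, q6}
|Sat(AF (ready ∨ error))| = |{q0, q1, q4, q5, q6}| = 5.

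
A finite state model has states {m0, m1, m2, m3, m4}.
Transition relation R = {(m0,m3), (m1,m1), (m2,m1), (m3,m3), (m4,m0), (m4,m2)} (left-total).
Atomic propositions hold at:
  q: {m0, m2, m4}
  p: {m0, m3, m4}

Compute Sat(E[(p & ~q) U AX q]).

{m4}

Sat(~q) = {m1, m3}
Sat(p & ~q) = {m3}
Sat(AX q) = {s : every successor in {m0, m2, m4}} = {m4}
E[(p & ~q) U AX q]: least fixpoint, start Z0 = Sat(AX q) = {m4}, add states in Sat(p & ~q) with some successor in Z. Already a fixed point.
Sat(E[(p & ~q) U AX q]) = {m4}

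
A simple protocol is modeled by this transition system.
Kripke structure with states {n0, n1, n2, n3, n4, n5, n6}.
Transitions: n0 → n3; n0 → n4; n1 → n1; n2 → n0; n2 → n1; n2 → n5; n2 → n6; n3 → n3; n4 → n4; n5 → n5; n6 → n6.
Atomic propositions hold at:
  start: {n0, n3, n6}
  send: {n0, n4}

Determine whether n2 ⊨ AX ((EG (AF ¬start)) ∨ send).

Sat(¬start) = {n1, n2, n4, n5}
AF ¬start: least fixpoint, start Z0 = {n1, n2, n4, n5}, add states with every successor in Z. Already a fixed point.
Sat(AF ¬start) = {n1, n2, n4, n5}
EG (AF ¬start): greatest fixpoint, start Z0 = {n1, n2, n4, n5}, keep only states in Sat with some successor in Z. Already a fixed point.
Sat(EG (AF ¬start)) = {n1, n2, n4, n5}
Sat((EG (AF ¬start)) ∨ send) = {n0, n1, n2, n4, n5}
Sat(AX ((EG (AF ¬start)) ∨ send)) = {s : every successor in {n0, n1, n2, n4, n5}} = {n1, n4, n5}
n2 ∉ Sat(AX ((EG (AF ¬start)) ∨ send)) = {n1, n4, n5}, so the formula does not hold at n2.

No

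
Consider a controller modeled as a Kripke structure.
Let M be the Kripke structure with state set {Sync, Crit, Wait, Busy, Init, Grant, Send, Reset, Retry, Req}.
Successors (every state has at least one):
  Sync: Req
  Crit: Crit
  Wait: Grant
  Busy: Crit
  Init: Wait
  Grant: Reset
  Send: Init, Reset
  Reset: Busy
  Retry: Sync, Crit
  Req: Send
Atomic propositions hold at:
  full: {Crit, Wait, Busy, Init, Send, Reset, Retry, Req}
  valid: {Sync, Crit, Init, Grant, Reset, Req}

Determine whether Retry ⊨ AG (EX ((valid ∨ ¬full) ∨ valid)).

No

Sat(¬full) = {Sync, Grant}
Sat(valid ∨ ¬full) = {Sync, Crit, Init, Grant, Reset, Req}
Sat((valid ∨ ¬full) ∨ valid) = {Sync, Crit, Init, Grant, Reset, Req}
Sat(EX ((valid ∨ ¬full) ∨ valid)) = {s : some successor in {Sync, Crit, Init, Grant, Reset, Req}} = {Sync, Crit, Wait, Busy, Grant, Send, Retry}
AG (EX ((valid ∨ ¬full) ∨ valid)): greatest fixpoint, start Z0 = {Sync, Crit, Wait, Busy, Grant, Send, Retry}, keep only states in Sat with every successor in Z. Z1 = {Crit, Wait, Busy, Retry}; Z2 = {Crit, Busy}; fixed.
Sat(AG (EX ((valid ∨ ¬full) ∨ valid))) = {Crit, Busy}
Retry ∉ Sat(AG (EX ((valid ∨ ¬full) ∨ valid))) = {Crit, Busy}, so the formula does not hold at Retry.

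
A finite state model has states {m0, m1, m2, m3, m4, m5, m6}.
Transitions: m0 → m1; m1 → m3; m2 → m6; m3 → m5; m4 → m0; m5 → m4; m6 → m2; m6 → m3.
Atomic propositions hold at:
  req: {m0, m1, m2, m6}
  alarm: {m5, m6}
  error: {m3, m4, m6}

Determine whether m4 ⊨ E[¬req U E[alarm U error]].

Yes

Sat(¬req) = {m3, m4, m5}
E[alarm U error]: least fixpoint, start Z0 = Sat(error) = {m3, m4, m6}, add states in Sat(alarm) with some successor in Z. Z1 = {m3, m4, m5, m6}; fixed.
Sat(E[alarm U error]) = {m3, m4, m5, m6}
E[¬req U E[alarm U error]]: least fixpoint, start Z0 = Sat(E[alarm U error]) = {m3, m4, m5, m6}, add states in Sat(¬req) with some successor in Z. Already a fixed point.
Sat(E[¬req U E[alarm U error]]) = {m3, m4, m5, m6}
m4 ∈ Sat(E[¬req U E[alarm U error]]) = {m3, m4, m5, m6}, so the formula holds at m4.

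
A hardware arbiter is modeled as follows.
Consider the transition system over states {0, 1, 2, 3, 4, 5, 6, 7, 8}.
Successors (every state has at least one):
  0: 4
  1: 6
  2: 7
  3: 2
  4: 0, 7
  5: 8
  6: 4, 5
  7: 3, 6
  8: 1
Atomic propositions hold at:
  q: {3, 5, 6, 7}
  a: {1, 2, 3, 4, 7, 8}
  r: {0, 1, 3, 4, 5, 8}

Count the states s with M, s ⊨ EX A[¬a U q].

5

Sat(¬a) = {0, 5, 6}
A[¬a U q]: least fixpoint, start Z0 = Sat(q) = {3, 5, 6, 7}, add states in Sat(¬a) with every successor in Z. Already a fixed point.
Sat(A[¬a U q]) = {3, 5, 6, 7}
Sat(EX A[¬a U q]) = {s : some successor in {3, 5, 6, 7}} = {1, 2, 4, 6, 7}
|Sat(EX A[¬a U q])| = |{1, 2, 4, 6, 7}| = 5.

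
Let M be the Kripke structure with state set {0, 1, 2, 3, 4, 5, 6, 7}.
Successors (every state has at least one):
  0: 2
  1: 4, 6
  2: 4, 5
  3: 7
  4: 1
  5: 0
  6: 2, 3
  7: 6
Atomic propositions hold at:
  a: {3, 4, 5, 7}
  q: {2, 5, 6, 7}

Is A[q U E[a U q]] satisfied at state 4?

No

E[a U q]: least fixpoint, start Z0 = Sat(q) = {2, 5, 6, 7}, add states in Sat(a) with some successor in Z. Z1 = {2, 3, 5, 6, 7}; fixed.
Sat(E[a U q]) = {2, 3, 5, 6, 7}
A[q U E[a U q]]: least fixpoint, start Z0 = Sat(E[a U q]) = {2, 3, 5, 6, 7}, add states in Sat(q) with every successor in Z. Already a fixed point.
Sat(A[q U E[a U q]]) = {2, 3, 5, 6, 7}
4 ∉ Sat(A[q U E[a U q]]) = {2, 3, 5, 6, 7}, so the formula does not hold at 4.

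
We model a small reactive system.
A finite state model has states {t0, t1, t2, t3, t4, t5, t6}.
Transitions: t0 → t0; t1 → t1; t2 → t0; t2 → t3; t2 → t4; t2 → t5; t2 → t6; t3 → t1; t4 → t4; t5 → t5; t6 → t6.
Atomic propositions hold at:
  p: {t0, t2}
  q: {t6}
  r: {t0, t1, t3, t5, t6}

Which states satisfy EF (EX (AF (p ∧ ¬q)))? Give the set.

{t0, t2}

Sat(¬q) = {t0, t1, t2, t3, t4, t5}
Sat(p ∧ ¬q) = {t0, t2}
AF (p ∧ ¬q): least fixpoint, start Z0 = {t0, t2}, add states with every successor in Z. Already a fixed point.
Sat(AF (p ∧ ¬q)) = {t0, t2}
Sat(EX (AF (p ∧ ¬q))) = {s : some successor in {t0, t2}} = {t0, t2}
EF (EX (AF (p ∧ ¬q))): least fixpoint, start Z0 = {t0, t2}, add states with some successor in Z. Already a fixed point.
Sat(EF (EX (AF (p ∧ ¬q)))) = {t0, t2}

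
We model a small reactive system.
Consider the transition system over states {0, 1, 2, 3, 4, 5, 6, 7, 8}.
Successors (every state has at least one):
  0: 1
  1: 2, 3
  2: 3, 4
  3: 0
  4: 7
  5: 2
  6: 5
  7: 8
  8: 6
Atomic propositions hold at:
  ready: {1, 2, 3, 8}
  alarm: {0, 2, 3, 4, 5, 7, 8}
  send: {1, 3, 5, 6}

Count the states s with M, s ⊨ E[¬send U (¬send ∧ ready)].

Sat(¬send) = {0, 2, 4, 7, 8}
Sat(¬send ∧ ready) = {2, 8}
E[¬send U (¬send ∧ ready)]: least fixpoint, start Z0 = Sat((¬send ∧ ready)) = {2, 8}, add states in Sat(¬send) with some successor in Z. Z1 = {2, 7, 8}; Z2 = {2, 4, 7, 8}; fixed.
Sat(E[¬send U (¬send ∧ ready)]) = {2, 4, 7, 8}
|Sat(E[¬send U (¬send ∧ ready)])| = |{2, 4, 7, 8}| = 4.

4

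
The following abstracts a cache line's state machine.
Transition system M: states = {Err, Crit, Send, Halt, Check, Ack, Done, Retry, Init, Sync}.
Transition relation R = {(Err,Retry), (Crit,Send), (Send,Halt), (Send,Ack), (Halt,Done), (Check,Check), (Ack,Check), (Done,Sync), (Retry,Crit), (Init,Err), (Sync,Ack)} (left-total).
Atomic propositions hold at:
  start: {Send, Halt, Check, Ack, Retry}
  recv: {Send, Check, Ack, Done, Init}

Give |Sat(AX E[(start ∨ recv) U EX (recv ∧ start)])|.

9

Sat(start ∨ recv) = {Send, Halt, Check, Ack, Done, Retry, Init}
Sat(recv ∧ start) = {Send, Check, Ack}
Sat(EX (recv ∧ start)) = {s : some successor in {Send, Check, Ack}} = {Crit, Send, Check, Ack, Sync}
E[(start ∨ recv) U EX (recv ∧ start)]: least fixpoint, start Z0 = Sat(EX (recv ∧ start)) = {Crit, Send, Check, Ack, Sync}, add states in Sat(start ∨ recv) with some successor in Z. Z1 = {Crit, Send, Check, Ack, Done, Retry, Sync}; Z2 = {Crit, Send, Halt, Check, Ack, Done, Retry, Sync}; fixed.
Sat(E[(start ∨ recv) U EX (recv ∧ start)]) = {Crit, Send, Halt, Check, Ack, Done, Retry, Sync}
Sat(AX E[(start ∨ recv) U EX (recv ∧ start)]) = {s : every successor in {Crit, Send, Halt, Check, Ack, Done, Retry, Sync}} = {Err, Crit, Send, Halt, Check, Ack, Done, Retry, Sync}
|Sat(AX E[(start ∨ recv) U EX (recv ∧ start)])| = |{Err, Crit, Send, Halt, Check, Ack, Done, Retry, Sync}| = 9.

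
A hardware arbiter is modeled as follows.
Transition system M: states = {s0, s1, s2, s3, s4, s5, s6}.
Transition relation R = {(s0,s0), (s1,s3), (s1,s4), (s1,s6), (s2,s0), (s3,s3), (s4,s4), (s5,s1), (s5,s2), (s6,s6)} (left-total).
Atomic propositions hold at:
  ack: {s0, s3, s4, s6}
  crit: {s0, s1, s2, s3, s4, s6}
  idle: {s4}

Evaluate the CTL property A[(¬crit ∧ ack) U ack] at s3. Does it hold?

Yes

Sat(¬crit) = {s5}
Sat(¬crit ∧ ack) = ∅
A[(¬crit ∧ ack) U ack]: least fixpoint, start Z0 = Sat(ack) = {s0, s3, s4, s6}, add states in Sat(¬crit ∧ ack) with every successor in Z. Already a fixed point.
Sat(A[(¬crit ∧ ack) U ack]) = {s0, s3, s4, s6}
s3 ∈ Sat(A[(¬crit ∧ ack) U ack]) = {s0, s3, s4, s6}, so the formula holds at s3.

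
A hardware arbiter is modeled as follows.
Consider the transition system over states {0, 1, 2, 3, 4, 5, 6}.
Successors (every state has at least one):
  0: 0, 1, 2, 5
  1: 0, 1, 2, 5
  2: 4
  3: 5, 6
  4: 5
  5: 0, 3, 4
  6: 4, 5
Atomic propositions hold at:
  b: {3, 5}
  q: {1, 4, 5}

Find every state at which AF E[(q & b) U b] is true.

{2, 3, 4, 5, 6}

Sat(q & b) = {5}
E[(q & b) U b]: least fixpoint, start Z0 = Sat(b) = {3, 5}, add states in Sat(q & b) with some successor in Z. Already a fixed point.
Sat(E[(q & b) U b]) = {3, 5}
AF E[(q & b) U b]: least fixpoint, start Z0 = {3, 5}, add states with every successor in Z. Z1 = {3, 4, 5}; Z2 = {2, 3, 4, 5, 6}; fixed.
Sat(AF E[(q & b) U b]) = {2, 3, 4, 5, 6}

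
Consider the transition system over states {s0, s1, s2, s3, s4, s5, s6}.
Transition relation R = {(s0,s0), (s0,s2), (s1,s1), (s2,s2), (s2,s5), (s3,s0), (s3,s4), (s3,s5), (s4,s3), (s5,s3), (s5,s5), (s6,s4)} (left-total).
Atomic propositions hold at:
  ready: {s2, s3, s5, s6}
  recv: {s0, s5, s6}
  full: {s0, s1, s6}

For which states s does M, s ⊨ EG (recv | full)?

{s0, s1, s5}

Sat(recv | full) = {s0, s1, s5, s6}
EG (recv | full): greatest fixpoint, start Z0 = {s0, s1, s5, s6}, keep only states in Sat with some successor in Z. Z1 = {s0, s1, s5}; fixed.
Sat(EG (recv | full)) = {s0, s1, s5}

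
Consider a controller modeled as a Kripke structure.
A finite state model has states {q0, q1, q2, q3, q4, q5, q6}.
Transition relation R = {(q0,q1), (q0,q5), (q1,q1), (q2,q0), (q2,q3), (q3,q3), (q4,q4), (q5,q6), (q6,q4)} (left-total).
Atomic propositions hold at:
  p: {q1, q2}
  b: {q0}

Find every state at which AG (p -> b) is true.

Sat(p -> b) = {q0, q3, q4, q5, q6}
AG (p -> b): greatest fixpoint, start Z0 = {q0, q3, q4, q5, q6}, keep only states in Sat with every successor in Z. Z1 = {q3, q4, q5, q6}; fixed.
Sat(AG (p -> b)) = {q3, q4, q5, q6}

{q3, q4, q5, q6}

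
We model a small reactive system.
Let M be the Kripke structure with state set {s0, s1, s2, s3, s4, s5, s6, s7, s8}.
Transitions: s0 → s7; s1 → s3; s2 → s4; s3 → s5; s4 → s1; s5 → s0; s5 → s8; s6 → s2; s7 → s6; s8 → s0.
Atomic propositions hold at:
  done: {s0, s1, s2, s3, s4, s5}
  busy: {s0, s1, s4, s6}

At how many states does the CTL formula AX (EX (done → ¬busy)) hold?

6

Sat(¬busy) = {s2, s3, s5, s7, s8}
Sat(done → ¬busy) = {s2, s3, s5, s6, s7, s8}
Sat(EX (done → ¬busy)) = {s : some successor in {s2, s3, s5, s6, s7, s8}} = {s0, s1, s3, s5, s6, s7}
Sat(AX (EX (done → ¬busy))) = {s : every successor in {s0, s1, s3, s5, s6, s7}} = {s0, s1, s3, s4, s7, s8}
|Sat(AX (EX (done → ¬busy)))| = |{s0, s1, s3, s4, s7, s8}| = 6.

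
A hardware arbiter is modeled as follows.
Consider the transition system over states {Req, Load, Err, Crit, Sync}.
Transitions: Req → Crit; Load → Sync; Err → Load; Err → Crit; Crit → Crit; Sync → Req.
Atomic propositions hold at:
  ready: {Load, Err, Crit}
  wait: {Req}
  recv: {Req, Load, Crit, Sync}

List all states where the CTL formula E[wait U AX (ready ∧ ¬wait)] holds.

Sat(¬wait) = {Load, Err, Crit, Sync}
Sat(ready ∧ ¬wait) = {Load, Err, Crit}
Sat(AX (ready ∧ ¬wait)) = {s : every successor in {Load, Err, Crit}} = {Req, Err, Crit}
E[wait U AX (ready ∧ ¬wait)]: least fixpoint, start Z0 = Sat(AX (ready ∧ ¬wait)) = {Req, Err, Crit}, add states in Sat(wait) with some successor in Z. Already a fixed point.
Sat(E[wait U AX (ready ∧ ¬wait)]) = {Req, Err, Crit}

{Req, Err, Crit}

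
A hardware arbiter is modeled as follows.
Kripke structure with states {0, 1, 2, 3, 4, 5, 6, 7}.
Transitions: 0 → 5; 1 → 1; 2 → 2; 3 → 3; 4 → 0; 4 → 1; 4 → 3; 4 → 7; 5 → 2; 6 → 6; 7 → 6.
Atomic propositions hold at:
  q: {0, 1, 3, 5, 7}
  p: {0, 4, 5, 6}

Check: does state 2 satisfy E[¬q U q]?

Sat(¬q) = {2, 4, 6}
E[¬q U q]: least fixpoint, start Z0 = Sat(q) = {0, 1, 3, 5, 7}, add states in Sat(¬q) with some successor in Z. Z1 = {0, 1, 3, 4, 5, 7}; fixed.
Sat(E[¬q U q]) = {0, 1, 3, 4, 5, 7}
2 ∉ Sat(E[¬q U q]) = {0, 1, 3, 4, 5, 7}, so the formula does not hold at 2.

No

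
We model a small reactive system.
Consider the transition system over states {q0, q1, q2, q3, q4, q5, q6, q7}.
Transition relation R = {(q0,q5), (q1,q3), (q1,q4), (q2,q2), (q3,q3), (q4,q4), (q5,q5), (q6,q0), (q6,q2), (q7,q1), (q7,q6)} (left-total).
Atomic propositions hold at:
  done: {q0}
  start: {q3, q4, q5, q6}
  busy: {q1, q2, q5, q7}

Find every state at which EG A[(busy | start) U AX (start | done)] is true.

{q0, q1, q3, q4, q5}

Sat(busy | start) = {q1, q2, q3, q4, q5, q6, q7}
Sat(start | done) = {q0, q3, q4, q5, q6}
Sat(AX (start | done)) = {s : every successor in {q0, q3, q4, q5, q6}} = {q0, q1, q3, q4, q5}
A[(busy | start) U AX (start | done)]: least fixpoint, start Z0 = Sat(AX (start | done)) = {q0, q1, q3, q4, q5}, add states in Sat(busy | start) with every successor in Z. Already a fixed point.
Sat(A[(busy | start) U AX (start | done)]) = {q0, q1, q3, q4, q5}
EG A[(busy | start) U AX (start | done)]: greatest fixpoint, start Z0 = {q0, q1, q3, q4, q5}, keep only states in Sat with some successor in Z. Already a fixed point.
Sat(EG A[(busy | start) U AX (start | done)]) = {q0, q1, q3, q4, q5}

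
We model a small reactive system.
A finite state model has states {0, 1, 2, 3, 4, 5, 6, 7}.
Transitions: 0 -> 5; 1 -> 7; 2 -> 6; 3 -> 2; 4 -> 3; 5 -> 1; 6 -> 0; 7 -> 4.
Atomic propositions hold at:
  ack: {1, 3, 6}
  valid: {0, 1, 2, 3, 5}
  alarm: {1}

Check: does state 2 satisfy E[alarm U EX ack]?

Yes

Sat(EX ack) = {s : some successor in {1, 3, 6}} = {2, 4, 5}
E[alarm U EX ack]: least fixpoint, start Z0 = Sat(EX ack) = {2, 4, 5}, add states in Sat(alarm) with some successor in Z. Already a fixed point.
Sat(E[alarm U EX ack]) = {2, 4, 5}
2 ∈ Sat(E[alarm U EX ack]) = {2, 4, 5}, so the formula holds at 2.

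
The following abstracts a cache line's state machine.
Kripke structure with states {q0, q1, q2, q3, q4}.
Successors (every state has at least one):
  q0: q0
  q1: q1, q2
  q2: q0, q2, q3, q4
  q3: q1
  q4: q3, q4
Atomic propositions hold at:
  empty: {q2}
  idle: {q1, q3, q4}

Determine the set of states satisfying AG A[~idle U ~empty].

Sat(~idle) = {q0, q2}
Sat(~empty) = {q0, q1, q3, q4}
A[~idle U ~empty]: least fixpoint, start Z0 = Sat(~empty) = {q0, q1, q3, q4}, add states in Sat(~idle) with every successor in Z. Already a fixed point.
Sat(A[~idle U ~empty]) = {q0, q1, q3, q4}
AG A[~idle U ~empty]: greatest fixpoint, start Z0 = {q0, q1, q3, q4}, keep only states in Sat with every successor in Z. Z1 = {q0, q3, q4}; Z2 = {q0, q4}; Z3 = {q0}; fixed.
Sat(AG A[~idle U ~empty]) = {q0}

{q0}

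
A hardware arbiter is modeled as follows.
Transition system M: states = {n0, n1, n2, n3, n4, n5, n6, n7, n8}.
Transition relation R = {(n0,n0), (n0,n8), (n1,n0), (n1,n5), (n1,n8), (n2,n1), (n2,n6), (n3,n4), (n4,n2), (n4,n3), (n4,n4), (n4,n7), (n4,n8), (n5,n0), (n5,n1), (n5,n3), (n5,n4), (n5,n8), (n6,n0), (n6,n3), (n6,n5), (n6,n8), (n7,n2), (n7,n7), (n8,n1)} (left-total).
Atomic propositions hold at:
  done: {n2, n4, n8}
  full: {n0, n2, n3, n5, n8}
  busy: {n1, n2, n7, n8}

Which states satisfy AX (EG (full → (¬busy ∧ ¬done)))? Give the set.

{n2, n3, n8}

Sat(¬busy) = {n0, n3, n4, n5, n6}
Sat(¬done) = {n0, n1, n3, n5, n6, n7}
Sat(¬busy ∧ ¬done) = {n0, n3, n5, n6}
Sat(full → (¬busy ∧ ¬done)) = {n0, n1, n3, n4, n5, n6, n7}
EG (full → (¬busy ∧ ¬done)): greatest fixpoint, start Z0 = {n0, n1, n3, n4, n5, n6, n7}, keep only states in Sat with some successor in Z. Already a fixed point.
Sat(EG (full → (¬busy ∧ ¬done))) = {n0, n1, n3, n4, n5, n6, n7}
Sat(AX (EG (full → (¬busy ∧ ¬done)))) = {s : every successor in {n0, n1, n3, n4, n5, n6, n7}} = {n2, n3, n8}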